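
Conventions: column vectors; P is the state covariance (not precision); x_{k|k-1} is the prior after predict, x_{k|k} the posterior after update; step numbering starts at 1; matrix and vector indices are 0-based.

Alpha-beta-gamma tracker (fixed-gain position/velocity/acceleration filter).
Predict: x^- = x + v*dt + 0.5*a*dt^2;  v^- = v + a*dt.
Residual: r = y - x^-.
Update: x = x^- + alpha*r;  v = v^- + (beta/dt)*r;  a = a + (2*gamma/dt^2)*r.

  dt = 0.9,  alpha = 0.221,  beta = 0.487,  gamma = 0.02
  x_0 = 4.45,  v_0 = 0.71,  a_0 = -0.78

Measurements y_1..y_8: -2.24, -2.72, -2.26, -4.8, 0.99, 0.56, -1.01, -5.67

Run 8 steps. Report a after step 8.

a_post = -0.5551

step 1: x_pred=4.7731  r=-7.0131  x^+=3.2232  v^+=-3.7869  a^+=-1.1263
step 2: x_pred=-0.6411  r=-2.0789  x^+=-1.1006  v^+=-5.9255  a^+=-1.2290
step 3: x_pred=-6.9312  r=4.6712  x^+=-5.8989  v^+=-4.5039  a^+=-0.9983
step 4: x_pred=-10.3567  r=5.5567  x^+=-9.1287  v^+=-2.3956  a^+=-0.7239
step 5: x_pred=-11.5779  r=12.5679  x^+=-8.8004  v^+=3.7535  a^+=-0.1033
step 6: x_pred=-5.4640  r=6.0240  x^+=-4.1327  v^+=6.9202  a^+=0.1942
step 7: x_pred=2.1742  r=-3.1842  x^+=1.4705  v^+=5.3721  a^+=0.0370
step 8: x_pred=6.3203  r=-11.9903  x^+=3.6704  v^+=-1.0827  a^+=-0.5551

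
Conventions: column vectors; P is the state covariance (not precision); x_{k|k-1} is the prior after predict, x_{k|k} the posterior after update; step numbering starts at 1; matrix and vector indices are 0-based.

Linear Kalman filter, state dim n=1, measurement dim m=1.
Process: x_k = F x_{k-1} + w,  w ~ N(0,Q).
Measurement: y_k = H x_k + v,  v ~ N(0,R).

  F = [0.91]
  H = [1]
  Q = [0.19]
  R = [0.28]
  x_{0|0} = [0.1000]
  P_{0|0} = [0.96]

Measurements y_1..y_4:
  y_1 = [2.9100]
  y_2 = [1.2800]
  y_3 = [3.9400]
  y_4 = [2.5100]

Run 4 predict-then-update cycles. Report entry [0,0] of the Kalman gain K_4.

step 1: x^-=[0.0910]  P^-=[0.9850]  S=[1.2650]  K=[0.7787]  nu=[2.8190]  x^+=[2.2860]  P^+=[0.2180]
step 2: x^-=[2.0803]  P^-=[0.3705]  S=[0.6505]  K=[0.5696]  nu=[-0.8003]  x^+=[1.6244]  P^+=[0.1595]
step 3: x^-=[1.4782]  P^-=[0.3221]  S=[0.6021]  K=[0.5349]  nu=[2.4618]  x^+=[2.7951]  P^+=[0.1498]
step 4: x^-=[2.5436]  P^-=[0.3140]  S=[0.5940]  K=[0.5286]  nu=[-0.0336]  x^+=[2.5258]  P^+=[0.1480]

K[0,0] = 0.5286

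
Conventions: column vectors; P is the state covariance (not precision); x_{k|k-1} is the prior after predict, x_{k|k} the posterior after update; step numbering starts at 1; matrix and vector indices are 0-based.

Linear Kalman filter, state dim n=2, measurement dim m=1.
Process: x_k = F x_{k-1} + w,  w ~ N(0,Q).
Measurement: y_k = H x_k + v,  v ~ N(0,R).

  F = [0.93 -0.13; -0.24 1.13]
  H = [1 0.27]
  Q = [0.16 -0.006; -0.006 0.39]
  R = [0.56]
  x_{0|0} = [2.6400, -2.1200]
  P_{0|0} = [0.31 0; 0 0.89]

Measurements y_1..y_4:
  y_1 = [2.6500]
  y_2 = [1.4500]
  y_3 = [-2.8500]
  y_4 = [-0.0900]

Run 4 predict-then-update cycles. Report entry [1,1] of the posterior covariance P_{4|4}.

P_post[1,1] = 5.9250

step 1: x^-=[2.7308, -3.0292]  P^-=[0.4432 -0.2059; -0.2059 1.5443]  S=[1.0045]  K=[0.3858; 0.2101]  nu=[0.7371]  x^+=[3.0152, -2.8744]  P^+=[0.2936 -0.2873; -0.2873 1.5000]
step 2: x^-=[3.1778, -3.9717]  P^-=[0.5088 -0.6028; -0.6028 2.4781]  S=[0.9239]  K=[0.3745; 0.0717]  nu=[-0.6554]  x^+=[2.9323, -4.0187]  P^+=[0.3792 -0.6276; -0.6276 2.4733]
step 3: x^-=[3.2495, -5.2448]  P^-=[0.6815 -1.1331; -1.1331 3.9105]  S=[0.9147]  K=[0.4106; -0.0845]  nu=[-4.6834]  x^+=[1.3265, -4.8490]  P^+=[0.5273 -1.1014; -1.1014 3.9039]
step 4: x^-=[1.8640, -5.7977]  P^-=[0.9484 -1.8890; -1.8890 6.0027]  S=[0.9259]  K=[0.4734; -0.2897]  nu=[-0.3886]  x^+=[1.6800, -5.6851]  P^+=[0.7409 -1.7620; -1.7620 5.9250]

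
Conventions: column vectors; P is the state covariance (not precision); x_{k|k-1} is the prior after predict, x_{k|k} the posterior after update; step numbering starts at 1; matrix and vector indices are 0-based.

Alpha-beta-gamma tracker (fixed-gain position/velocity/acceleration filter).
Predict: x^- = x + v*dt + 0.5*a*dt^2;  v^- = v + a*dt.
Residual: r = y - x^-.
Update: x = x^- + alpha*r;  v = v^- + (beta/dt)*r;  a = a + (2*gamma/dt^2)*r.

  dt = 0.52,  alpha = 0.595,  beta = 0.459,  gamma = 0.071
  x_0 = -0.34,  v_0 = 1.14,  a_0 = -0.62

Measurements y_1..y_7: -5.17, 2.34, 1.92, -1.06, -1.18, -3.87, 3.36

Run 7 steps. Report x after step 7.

x_post = -0.2497

step 1: x_pred=0.1690  r=-5.3390  x^+=-3.0077  v^+=-3.8951  a^+=-3.4238
step 2: x_pred=-5.4960  r=7.8360  x^+=-0.8336  v^+=1.2414  a^+=0.6913
step 3: x_pred=-0.0946  r=2.0146  x^+=1.1041  v^+=3.3792  a^+=1.7493
step 4: x_pred=3.0978  r=-4.1578  x^+=0.6239  v^+=0.6188  a^+=-0.4341
step 5: x_pred=0.8870  r=-2.0670  x^+=-0.3429  v^+=-1.4315  a^+=-1.5196
step 6: x_pred=-1.2927  r=-2.5773  x^+=-2.8262  v^+=-4.4966  a^+=-2.8731
step 7: x_pred=-5.5529  r=8.9129  x^+=-0.2497  v^+=1.8767  a^+=1.8075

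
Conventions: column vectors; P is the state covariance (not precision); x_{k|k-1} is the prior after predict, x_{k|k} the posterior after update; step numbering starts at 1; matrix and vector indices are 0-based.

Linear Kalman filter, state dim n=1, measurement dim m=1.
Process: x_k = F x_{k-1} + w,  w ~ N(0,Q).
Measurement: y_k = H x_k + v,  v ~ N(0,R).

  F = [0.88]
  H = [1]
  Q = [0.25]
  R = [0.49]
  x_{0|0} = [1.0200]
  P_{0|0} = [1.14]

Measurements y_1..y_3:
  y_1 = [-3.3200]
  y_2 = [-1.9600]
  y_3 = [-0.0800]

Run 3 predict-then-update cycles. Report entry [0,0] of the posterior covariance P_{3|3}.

step 1: x^-=[0.8976]  P^-=[1.1328]  S=[1.6228]  K=[0.6981]  nu=[-4.2176]  x^+=[-2.0465]  P^+=[0.3420]
step 2: x^-=[-1.8009]  P^-=[0.5149]  S=[1.0049]  K=[0.5124]  nu=[-0.1591]  x^+=[-1.8824]  P^+=[0.2511]
step 3: x^-=[-1.6565]  P^-=[0.4444]  S=[0.9344]  K=[0.4756]  nu=[1.5765]  x^+=[-0.9067]  P^+=[0.2331]

P_post[0,0] = 0.2331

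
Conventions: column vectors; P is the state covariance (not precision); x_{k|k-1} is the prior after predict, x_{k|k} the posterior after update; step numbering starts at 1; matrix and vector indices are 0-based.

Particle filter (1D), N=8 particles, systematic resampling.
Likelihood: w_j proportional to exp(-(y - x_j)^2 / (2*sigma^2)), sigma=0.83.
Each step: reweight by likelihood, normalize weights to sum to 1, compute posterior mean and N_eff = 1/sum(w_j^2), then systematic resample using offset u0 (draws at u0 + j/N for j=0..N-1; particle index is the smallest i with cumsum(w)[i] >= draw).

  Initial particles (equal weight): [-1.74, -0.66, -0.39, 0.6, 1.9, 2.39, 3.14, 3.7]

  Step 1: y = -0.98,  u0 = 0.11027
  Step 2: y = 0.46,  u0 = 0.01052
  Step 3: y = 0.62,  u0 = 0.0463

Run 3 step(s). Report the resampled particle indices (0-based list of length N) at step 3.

resampled_idx = [1, 3, 4, 5, 6, 6, 7, 7]

step 1: w=[0.2600, 0.3671, 0.3072, 0.0646, 0.0010, 0.0001, 0.0000, 0.0000]  mean=-0.7737  Neff=3.3230  idx=[0, 0, 1, 1, 1, 2, 2, 3]
step 2: w=[0.0087, 0.0087, 0.1171, 0.1171, 0.1171, 0.1723, 0.1723, 0.2869]  mean=-0.2242  Neff=5.4667  idx=[1, 3, 4, 5, 5, 6, 7, 7]
step 3: w=[0.0043, 0.0751, 0.0751, 0.1176, 0.1176, 0.1176, 0.2464, 0.2464]  mean=0.0516  Neff=5.7403  idx=[1, 3, 4, 5, 6, 6, 7, 7]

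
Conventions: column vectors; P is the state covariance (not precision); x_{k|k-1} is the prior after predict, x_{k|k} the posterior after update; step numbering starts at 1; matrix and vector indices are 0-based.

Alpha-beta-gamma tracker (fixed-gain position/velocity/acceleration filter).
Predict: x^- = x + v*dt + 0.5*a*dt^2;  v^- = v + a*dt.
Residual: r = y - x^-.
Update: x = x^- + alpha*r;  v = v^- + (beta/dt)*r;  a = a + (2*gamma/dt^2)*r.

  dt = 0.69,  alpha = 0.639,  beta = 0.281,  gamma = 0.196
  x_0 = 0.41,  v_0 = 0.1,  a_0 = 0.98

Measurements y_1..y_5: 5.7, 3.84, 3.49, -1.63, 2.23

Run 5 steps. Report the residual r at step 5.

step 1: x_pred=0.7123  r=4.9877  x^+=3.8994  v^+=2.8074  a^+=5.0867
step 2: x_pred=7.0474  r=-3.2074  x^+=4.9979  v^+=5.0110  a^+=2.4458
step 3: x_pred=9.0377  r=-5.5477  x^+=5.4927  v^+=4.4393  a^+=-2.1219
step 4: x_pred=8.0507  r=-9.6807  x^+=1.8647  v^+=-0.9673  a^+=-10.0926
step 5: x_pred=-1.2052  r=3.4352  x^+=0.9899  v^+=-6.5322  a^+=-7.2642

resid = 3.4352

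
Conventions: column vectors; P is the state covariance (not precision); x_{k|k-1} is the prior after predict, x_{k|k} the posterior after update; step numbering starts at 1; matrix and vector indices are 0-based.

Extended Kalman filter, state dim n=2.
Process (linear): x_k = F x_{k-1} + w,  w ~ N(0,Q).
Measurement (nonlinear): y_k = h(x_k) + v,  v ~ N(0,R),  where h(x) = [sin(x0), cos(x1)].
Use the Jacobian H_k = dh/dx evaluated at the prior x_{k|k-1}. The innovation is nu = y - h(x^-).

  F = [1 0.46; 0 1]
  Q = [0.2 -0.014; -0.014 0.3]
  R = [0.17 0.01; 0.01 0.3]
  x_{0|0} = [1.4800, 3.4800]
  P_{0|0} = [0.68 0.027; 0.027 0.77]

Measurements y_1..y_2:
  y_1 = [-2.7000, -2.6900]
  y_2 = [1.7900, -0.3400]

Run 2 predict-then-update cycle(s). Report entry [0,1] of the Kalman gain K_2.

K[0,1] = -0.1001

step 1: x^-=[3.0808, 3.4800]  P^-=[1.0678 0.3672; 0.3672 1.0700]  H_jac=[-0.9982 0.0000; 0.0000 0.3320]  S=[1.2338 -0.1117; -0.1117 0.4179]  K=[-0.8582 0.0624; -0.2256 0.7897]  nu=[-2.7608, -1.7467]  x^+=[5.3411, 2.7234]  P^+=[0.1455 0.0305; 0.0305 0.7068]
step 2: x^-=[6.5938, 2.7234]  P^-=[0.5232 0.3416; 0.3416 1.0068]  H_jac=[0.9521 0.0000; 0.0000 -0.4061]  S=[0.6443 -0.1221; -0.1221 0.4660]  K=[0.7542 -0.1001; 0.3563 -0.7840]  nu=[1.4843, 0.5738]  x^+=[7.6558, 2.8025]  P^+=[0.1336 0.0554; 0.0554 0.5704]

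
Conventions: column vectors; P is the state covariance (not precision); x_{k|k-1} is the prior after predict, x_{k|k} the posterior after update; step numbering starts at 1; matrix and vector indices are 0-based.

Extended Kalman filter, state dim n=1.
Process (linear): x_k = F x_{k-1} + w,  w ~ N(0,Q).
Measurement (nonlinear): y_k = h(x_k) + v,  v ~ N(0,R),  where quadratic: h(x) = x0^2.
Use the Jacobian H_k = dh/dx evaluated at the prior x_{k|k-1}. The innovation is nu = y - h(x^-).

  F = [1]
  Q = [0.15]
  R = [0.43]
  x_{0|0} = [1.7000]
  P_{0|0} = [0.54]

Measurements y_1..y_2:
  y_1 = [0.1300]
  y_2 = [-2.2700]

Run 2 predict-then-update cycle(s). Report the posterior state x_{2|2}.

step 1: x^-=[1.7000]  P^-=[0.6900]  H_jac=[3.4000]  S=[8.4064]  K=[0.2791]  nu=[-2.7600]  x^+=[0.9298]  P^+=[0.0353]
step 2: x^-=[0.9298]  P^-=[0.1853]  H_jac=[1.8595]  S=[1.0707]  K=[0.3218]  nu=[-3.1345]  x^+=[-0.0789]  P^+=[0.0744]

x_post = [-0.0789]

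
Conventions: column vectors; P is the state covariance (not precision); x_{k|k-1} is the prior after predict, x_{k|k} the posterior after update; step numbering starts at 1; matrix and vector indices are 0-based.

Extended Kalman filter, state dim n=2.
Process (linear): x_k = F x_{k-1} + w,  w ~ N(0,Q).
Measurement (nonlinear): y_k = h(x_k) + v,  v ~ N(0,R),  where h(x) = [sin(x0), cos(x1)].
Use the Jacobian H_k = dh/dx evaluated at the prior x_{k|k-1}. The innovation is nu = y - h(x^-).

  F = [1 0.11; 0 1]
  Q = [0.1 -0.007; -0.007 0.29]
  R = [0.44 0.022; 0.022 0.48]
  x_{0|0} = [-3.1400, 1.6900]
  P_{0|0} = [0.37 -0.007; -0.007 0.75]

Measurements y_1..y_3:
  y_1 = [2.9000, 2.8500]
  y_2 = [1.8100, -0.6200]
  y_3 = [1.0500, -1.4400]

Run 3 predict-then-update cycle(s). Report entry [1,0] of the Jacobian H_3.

step 1: x^-=[-2.9541, 1.6900]  P^-=[0.4775 0.0685; 0.0685 1.0400]  H_jac=[-0.9825 0.0000; 0.0000 -0.9929]  S=[0.9009 0.0888; 0.0888 1.5053]  K=[-0.5193 -0.0145; -0.0071 -0.6856]  nu=[3.0864, 2.9689]  x^+=[-4.6001, -0.3674]  P^+=[0.2329 0.0185; 0.0185 0.3316]
step 2: x^-=[-4.6405, -0.3674]  P^-=[0.3410 0.0480; 0.0480 0.6216]  H_jac=[-0.0718 0.0000; 0.0000 0.3592]  S=[0.4418 0.0208; 0.0208 0.5602]  K=[-0.0570 0.0329; -0.0266 0.3995]  nu=[0.8126, -1.5533]  x^+=[-4.7379, -1.0095]  P^+=[0.3390 0.0405; 0.0405 0.5323]
step 3: x^-=[-4.8489, -1.0095]  P^-=[0.4544 0.0920; 0.0920 0.8223]  H_jac=[0.1361 0.0000; 0.0000 0.8466]  S=[0.4484 0.0326; 0.0326 1.0693]  K=[0.1329 0.0688; -0.0194 0.6516]  nu=[0.0593, -1.9723]  x^+=[-4.9768, -2.2958]  P^+=[0.4408 0.0425; 0.0425 0.3689]

H_jac[1,0] = 0.0000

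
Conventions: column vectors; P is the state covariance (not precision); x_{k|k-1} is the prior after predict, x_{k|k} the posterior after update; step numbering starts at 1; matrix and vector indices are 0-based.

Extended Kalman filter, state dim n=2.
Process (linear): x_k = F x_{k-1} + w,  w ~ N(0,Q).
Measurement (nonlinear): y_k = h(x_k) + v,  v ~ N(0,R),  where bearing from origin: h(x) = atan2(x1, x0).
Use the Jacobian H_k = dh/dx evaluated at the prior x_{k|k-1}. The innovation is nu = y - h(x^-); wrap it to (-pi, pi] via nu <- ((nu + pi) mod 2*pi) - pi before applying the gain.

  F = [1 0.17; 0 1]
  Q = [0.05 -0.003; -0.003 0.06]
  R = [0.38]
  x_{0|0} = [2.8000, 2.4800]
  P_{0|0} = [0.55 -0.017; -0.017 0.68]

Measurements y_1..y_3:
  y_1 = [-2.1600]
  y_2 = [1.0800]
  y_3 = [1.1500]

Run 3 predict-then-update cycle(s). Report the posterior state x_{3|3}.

step 1: x^-=[3.2216, 2.4800]  P^-=[0.6139 0.0956; 0.0956 0.7400]  H_jac=[-0.1500 0.1949]  S=[0.4163]  K=[-0.1765; 0.3120]  nu=[-2.8161]  x^+=[3.7186, 1.6015]  P^+=[0.6009 0.1185; 0.1185 0.6995]
step 2: x^-=[3.9908, 1.6015]  P^-=[0.7114 0.2344; 0.2344 0.7595]  H_jac=[-0.0866 0.2158]  S=[0.4119]  K=[-0.0267; 0.3486]  nu=[0.6984]  x^+=[3.9721, 1.8449]  P^+=[0.7111 0.2383; 0.2383 0.7094]
step 3: x^-=[4.2858, 1.8449]  P^-=[0.8626 0.3559; 0.3559 0.7694]  H_jac=[-0.0847 0.1969]  S=[0.4041]  K=[-0.0075; 0.3002]  nu=[0.7435]  x^+=[4.2802, 2.0681]  P^+=[0.8626 0.3568; 0.3568 0.7330]

x_post = [4.2802, 2.0681]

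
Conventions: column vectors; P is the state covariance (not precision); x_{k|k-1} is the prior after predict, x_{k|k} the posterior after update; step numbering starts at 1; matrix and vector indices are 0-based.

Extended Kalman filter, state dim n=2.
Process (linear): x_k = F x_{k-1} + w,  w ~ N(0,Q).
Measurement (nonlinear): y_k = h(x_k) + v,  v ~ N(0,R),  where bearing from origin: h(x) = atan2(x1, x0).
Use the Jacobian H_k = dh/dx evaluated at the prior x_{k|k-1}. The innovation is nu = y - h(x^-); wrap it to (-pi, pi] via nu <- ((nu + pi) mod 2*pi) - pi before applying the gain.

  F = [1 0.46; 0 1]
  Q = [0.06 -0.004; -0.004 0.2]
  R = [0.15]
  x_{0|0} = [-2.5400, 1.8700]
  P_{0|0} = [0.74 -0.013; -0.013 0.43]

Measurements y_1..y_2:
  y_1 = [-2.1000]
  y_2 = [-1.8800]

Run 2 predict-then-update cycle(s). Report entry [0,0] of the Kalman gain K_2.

step 1: x^-=[-1.6798, 1.8700]  P^-=[0.8790 0.1808; 0.1808 0.6300]  H_jac=[-0.2960 -0.2658]  S=[0.3000]  K=[-1.0275; -0.7367]  nu=[1.8805]  x^+=[-3.6120, 0.4846]  P^+=[0.5623 -0.0463; -0.0463 0.4672]
step 2: x^-=[-3.3891, 0.4846]  P^-=[0.6786 0.1646; 0.1646 0.6672]  H_jac=[-0.0413 -0.2892]  S=[0.2109]  K=[-0.3588; -0.9471]  nu=[1.4036]  x^+=[-3.8927, -0.8448]  P^+=[0.6515 0.0930; 0.0930 0.4780]

K[0,0] = -0.3588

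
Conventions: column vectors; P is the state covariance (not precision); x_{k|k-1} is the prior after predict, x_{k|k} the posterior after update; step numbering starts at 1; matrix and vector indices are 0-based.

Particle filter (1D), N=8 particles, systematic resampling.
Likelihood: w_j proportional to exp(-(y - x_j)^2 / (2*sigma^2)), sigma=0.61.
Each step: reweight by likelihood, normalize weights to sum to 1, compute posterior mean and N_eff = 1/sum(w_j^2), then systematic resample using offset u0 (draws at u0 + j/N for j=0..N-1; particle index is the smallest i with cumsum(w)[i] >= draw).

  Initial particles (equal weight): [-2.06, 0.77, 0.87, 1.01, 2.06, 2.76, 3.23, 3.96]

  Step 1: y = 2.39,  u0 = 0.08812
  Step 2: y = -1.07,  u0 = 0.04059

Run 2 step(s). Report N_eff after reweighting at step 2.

N_eff = 3.0086

step 1: w=[0.0000, 0.0129, 0.0197, 0.0341, 0.3803, 0.3663, 0.1706, 0.0160]  mean=2.4705  Neff=3.2270  idx=[4, 4, 4, 5, 5, 5, 6, 6]
step 2: w=[0.3329, 0.3329, 0.3329, 0.0005, 0.0005, 0.0005, 0.0000, 0.0000]  mean=2.0610  Neff=3.0086  idx=[0, 0, 0, 1, 1, 1, 2, 2]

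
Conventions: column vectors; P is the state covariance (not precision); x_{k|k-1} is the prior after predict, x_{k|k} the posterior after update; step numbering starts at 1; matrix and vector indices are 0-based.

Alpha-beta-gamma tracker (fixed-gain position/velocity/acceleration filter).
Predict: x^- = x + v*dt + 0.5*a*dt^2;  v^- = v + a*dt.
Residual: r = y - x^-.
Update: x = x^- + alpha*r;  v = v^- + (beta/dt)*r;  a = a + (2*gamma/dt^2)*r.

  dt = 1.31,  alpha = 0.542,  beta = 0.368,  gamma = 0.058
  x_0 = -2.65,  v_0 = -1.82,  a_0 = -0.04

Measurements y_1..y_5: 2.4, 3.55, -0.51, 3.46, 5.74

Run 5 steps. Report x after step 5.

x_post = 5.9393

step 1: x_pred=-5.0685  r=7.4685  x^+=-1.0206  v^+=0.2256  a^+=0.4648
step 2: x_pred=-0.3262  r=3.8762  x^+=1.7747  v^+=1.9234  a^+=0.7268
step 3: x_pred=4.9181  r=-5.4281  x^+=1.9761  v^+=1.3508  a^+=0.3599
step 4: x_pred=4.0544  r=-0.5944  x^+=3.7322  v^+=1.6553  a^+=0.3198
step 5: x_pred=6.1750  r=-0.4350  x^+=5.9393  v^+=1.9520  a^+=0.2903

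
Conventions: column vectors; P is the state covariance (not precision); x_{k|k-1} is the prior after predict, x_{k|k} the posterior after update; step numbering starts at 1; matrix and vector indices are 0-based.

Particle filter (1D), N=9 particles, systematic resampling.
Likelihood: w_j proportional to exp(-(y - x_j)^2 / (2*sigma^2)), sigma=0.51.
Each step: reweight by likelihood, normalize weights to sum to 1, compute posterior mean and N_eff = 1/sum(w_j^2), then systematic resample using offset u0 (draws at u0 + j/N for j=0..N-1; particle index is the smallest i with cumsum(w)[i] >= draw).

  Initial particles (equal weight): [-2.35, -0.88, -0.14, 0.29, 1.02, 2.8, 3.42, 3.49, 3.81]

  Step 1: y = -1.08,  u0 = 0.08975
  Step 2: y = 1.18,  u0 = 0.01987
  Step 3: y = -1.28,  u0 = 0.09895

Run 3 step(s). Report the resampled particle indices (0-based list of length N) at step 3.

step 1: w=[0.0381, 0.7839, 0.1549, 0.0229, 0.0002, 0.0000, 0.0000, 0.0000, 0.0000]  mean=-0.7942  Neff=1.5614  idx=[1, 1, 1, 1, 1, 1, 1, 2, 3]
step 2: w=[0.0011, 0.0011, 0.0011, 0.0011, 0.0011, 0.0011, 0.0011, 0.1375, 0.8546]  mean=0.2217  Neff=1.3346  idx=[7, 7, 8, 8, 8, 8, 8, 8, 8]
step 3: w=[0.3643, 0.3643, 0.0388, 0.0388, 0.0388, 0.0388, 0.0388, 0.0388, 0.0388]  mean=-0.0233  Neff=3.6242  idx=[0, 0, 0, 1, 1, 1, 2, 5, 8]

resampled_idx = [0, 0, 0, 1, 1, 1, 2, 5, 8]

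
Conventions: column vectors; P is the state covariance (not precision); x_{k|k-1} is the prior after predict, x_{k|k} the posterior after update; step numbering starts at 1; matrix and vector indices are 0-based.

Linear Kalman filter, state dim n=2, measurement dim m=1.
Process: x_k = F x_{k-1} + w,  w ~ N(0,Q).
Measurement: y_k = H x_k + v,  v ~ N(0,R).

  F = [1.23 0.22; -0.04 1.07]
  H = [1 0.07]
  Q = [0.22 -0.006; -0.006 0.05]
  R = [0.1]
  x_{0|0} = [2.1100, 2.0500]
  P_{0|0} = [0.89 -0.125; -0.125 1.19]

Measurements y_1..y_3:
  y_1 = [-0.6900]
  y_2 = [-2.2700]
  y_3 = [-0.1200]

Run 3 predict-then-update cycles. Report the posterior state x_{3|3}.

x_post = [-0.6622, 2.2714]

step 1: x^-=[3.0463, 2.1091]  P^-=[1.5564 0.0669; 0.0669 1.4246]  S=[1.6728]  K=[0.9332; 0.0996]  nu=[-3.8839]  x^+=[-0.5784, 1.7222]  P^+=[0.0995 -0.0886; -0.0886 1.4080]
step 2: x^-=[-0.3325, 1.8659]  P^-=[0.3908 0.2047; 0.2047 1.6697]  S=[0.5276]  K=[0.7678; 0.6095]  nu=[-2.0681]  x^+=[-1.9204, 0.6053]  P^+=[0.0797 -0.0422; -0.0422 1.4737]
step 3: x^-=[-2.2289, 0.7245]  P^-=[0.3891 0.2818; 0.2818 1.7410]  S=[0.5371]  K=[0.7612; 0.7516]  nu=[2.0582]  x^+=[-0.6622, 2.2714]  P^+=[0.0779 -0.0255; -0.0255 1.4376]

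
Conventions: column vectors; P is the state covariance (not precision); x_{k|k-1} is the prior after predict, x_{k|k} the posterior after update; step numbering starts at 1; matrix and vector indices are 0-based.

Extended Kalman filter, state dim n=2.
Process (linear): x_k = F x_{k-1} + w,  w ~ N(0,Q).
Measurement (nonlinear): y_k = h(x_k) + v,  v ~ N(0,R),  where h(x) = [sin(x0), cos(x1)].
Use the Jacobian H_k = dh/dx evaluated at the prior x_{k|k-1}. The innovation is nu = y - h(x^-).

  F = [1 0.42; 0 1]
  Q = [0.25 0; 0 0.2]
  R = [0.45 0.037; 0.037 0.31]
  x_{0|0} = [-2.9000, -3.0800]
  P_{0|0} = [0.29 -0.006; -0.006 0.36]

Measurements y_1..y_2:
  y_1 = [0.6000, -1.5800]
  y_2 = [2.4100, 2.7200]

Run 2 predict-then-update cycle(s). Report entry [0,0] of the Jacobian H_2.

step 1: x^-=[-4.1936, -3.0800]  P^-=[0.5985 0.1452; 0.1452 0.5600]  H_jac=[-0.4958 0.0000; 0.0000 0.0616]  S=[0.5971 0.0326; 0.0326 0.3121]  K=[-0.5014 0.0809; -0.1273 0.1237]  nu=[-0.2684, -0.5819]  x^+=[-4.1061, -3.1178]  P^+=[0.4490 0.1063; 0.1063 0.5466]
step 2: x^-=[-5.4156, -3.1178]  P^-=[0.8847 0.3359; 0.3359 0.7466]  H_jac=[0.6467 0.0000; 0.0000 0.0238]  S=[0.8200 0.0422; 0.0422 0.3104]  K=[0.7013 -0.0695; 0.2638 0.0213]  nu=[1.6472, 3.7197]  x^+=[-4.5191, -2.6039]  P^+=[0.4840 0.1848; 0.1848 0.6889]

H_jac[0,0] = 0.6467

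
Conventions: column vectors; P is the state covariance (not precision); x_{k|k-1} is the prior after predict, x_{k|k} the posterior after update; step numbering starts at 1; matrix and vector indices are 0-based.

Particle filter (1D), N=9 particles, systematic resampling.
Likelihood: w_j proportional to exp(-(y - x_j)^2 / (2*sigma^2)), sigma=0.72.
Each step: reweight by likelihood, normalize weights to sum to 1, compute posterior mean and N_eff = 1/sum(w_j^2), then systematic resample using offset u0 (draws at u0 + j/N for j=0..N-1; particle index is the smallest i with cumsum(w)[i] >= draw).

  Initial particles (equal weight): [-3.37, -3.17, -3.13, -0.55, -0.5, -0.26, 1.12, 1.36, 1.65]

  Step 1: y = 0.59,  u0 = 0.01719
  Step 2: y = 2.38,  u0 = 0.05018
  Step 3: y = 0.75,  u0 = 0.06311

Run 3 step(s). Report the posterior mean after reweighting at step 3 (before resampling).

post_mean = 1.3562

step 1: w=[0.0000, 0.0000, 0.0000, 0.1032, 0.1149, 0.1800, 0.2756, 0.2040, 0.1223]  mean=0.6269  Neff=5.2969  idx=[3, 4, 5, 5, 6, 6, 7, 7, 8]
step 2: w=[0.0001, 0.0002, 0.0007, 0.0007, 0.1224, 0.1224, 0.2075, 0.2075, 0.3385]  mean=1.3966  Neff=4.3353  idx=[4, 5, 6, 6, 7, 7, 8, 8, 8]
step 3: w=[0.1480, 0.1480, 0.1180, 0.1180, 0.1180, 0.1180, 0.0773, 0.0773, 0.0773]  mean=1.3562  Neff=8.5144  idx=[0, 1, 1, 2, 3, 4, 5, 6, 8]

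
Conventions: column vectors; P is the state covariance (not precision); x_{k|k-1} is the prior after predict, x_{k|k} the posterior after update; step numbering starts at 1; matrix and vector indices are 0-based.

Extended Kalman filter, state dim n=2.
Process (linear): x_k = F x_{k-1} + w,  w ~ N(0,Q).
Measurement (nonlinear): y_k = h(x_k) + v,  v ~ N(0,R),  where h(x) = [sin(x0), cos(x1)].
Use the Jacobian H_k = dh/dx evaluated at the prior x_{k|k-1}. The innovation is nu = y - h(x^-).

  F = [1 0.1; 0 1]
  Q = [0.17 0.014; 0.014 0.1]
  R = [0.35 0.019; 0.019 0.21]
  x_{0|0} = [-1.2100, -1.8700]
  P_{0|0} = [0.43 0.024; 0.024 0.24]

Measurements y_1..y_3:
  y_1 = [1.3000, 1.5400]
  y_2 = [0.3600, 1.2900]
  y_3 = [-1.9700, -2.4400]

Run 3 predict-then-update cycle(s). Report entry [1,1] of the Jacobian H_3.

H_jac[1,1] = 0.4431

step 1: x^-=[-1.3970, -1.8700]  P^-=[0.6072 0.0620; 0.0620 0.3400]  H_jac=[0.1729 0.0000; 0.0000 0.9556]  S=[0.3682 0.0292; 0.0292 0.5205]  K=[0.2774 0.0982; -0.0206 0.6254]  nu=[2.2849, 1.8348]  x^+=[-0.5829, -0.7695]  P^+=[0.5723 0.0271; 0.0271 0.1370]
step 2: x^-=[-0.6599, -0.7695]  P^-=[0.7490 0.0548; 0.0548 0.2370]  H_jac=[0.7901 0.0000; 0.0000 0.6958]  S=[0.8176 0.0491; 0.0491 0.3248]  K=[0.7234 0.0080; 0.0227 0.5044]  nu=[0.9730, 0.5718]  x^+=[0.0486, -0.4591]  P^+=[0.3206 0.0222; 0.0222 0.1529]
step 3: x^-=[0.0027, -0.4591]  P^-=[0.4966 0.0515; 0.0515 0.2529]  H_jac=[1.0000 0.0000; 0.0000 0.4431]  S=[0.8466 0.0418; 0.0418 0.2596]  K=[0.5869 -0.0067; 0.0398 0.4251]  nu=[-1.9727, -3.3365]  x^+=[-1.1329, -1.9560]  P^+=[0.2053 0.0220; 0.0220 0.2032]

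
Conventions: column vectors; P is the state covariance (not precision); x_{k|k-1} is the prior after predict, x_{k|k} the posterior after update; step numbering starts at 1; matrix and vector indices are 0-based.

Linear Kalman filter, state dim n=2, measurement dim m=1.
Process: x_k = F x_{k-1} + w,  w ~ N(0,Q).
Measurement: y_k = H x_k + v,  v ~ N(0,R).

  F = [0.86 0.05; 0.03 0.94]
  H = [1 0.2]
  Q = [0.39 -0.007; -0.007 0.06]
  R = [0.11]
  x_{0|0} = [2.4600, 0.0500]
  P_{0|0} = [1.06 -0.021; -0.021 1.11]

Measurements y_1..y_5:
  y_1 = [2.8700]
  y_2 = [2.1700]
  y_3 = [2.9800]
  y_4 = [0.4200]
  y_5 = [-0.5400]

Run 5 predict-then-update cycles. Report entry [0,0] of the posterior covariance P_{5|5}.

step 1: x^-=[2.1181, 0.1208]  P^-=[1.1749 0.0555; 0.0555 1.0406]  S=[1.3488]  K=[0.8794; 0.1955]  nu=[0.7277]  x^+=[2.7580, 0.2630]  P^+=[0.1320 -0.1763; -0.1763 0.9890]
step 2: x^-=[2.3851, 0.3300]  P^-=[0.4749 -0.0999; -0.0999 0.9241]  S=[0.5819]  K=[0.7818; 0.1459]  nu=[-0.2811]  x^+=[2.1653, 0.2890]  P^+=[0.1193 -0.1663; -0.1663 0.9117]
step 3: x^-=[1.8766, 0.3366]  P^-=[0.4662 -0.0958; -0.0958 0.8563]  S=[0.5721]  K=[0.7813; 0.1320]  nu=[1.0360]  x^+=[2.6861, 0.4733]  P^+=[0.1169 -0.1548; -0.1548 0.8463]
step 4: x^-=[2.3337, 0.5255]  P^-=[0.4653 -0.0895; -0.0895 0.7992]  S=[0.5714]  K=[0.7829; 0.1230]  nu=[-2.0189]  x^+=[0.7532, 0.2771]  P^+=[0.1150 -0.1446; -0.1446 0.7906]
step 5: x^-=[0.6616, 0.2831]  P^-=[0.4646 -0.0840; -0.0840 0.7505]  S=[0.5711]  K=[0.7842; 0.1158]  nu=[-1.2582]  x^+=[-0.3251, 0.1374]  P^+=[0.1134 -0.1358; -0.1358 0.7428]

P_post[0,0] = 0.1134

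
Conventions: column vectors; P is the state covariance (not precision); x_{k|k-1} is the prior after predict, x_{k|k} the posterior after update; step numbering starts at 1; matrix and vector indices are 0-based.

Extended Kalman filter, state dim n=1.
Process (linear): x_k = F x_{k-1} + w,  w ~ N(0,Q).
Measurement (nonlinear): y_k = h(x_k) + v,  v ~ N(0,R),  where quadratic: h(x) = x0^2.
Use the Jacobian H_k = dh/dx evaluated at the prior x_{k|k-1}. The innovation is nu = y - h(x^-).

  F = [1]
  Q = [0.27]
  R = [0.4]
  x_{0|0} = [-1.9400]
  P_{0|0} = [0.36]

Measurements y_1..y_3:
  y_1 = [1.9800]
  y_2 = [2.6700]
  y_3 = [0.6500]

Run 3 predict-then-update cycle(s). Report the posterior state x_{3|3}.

step 1: x^-=[-1.9400]  P^-=[0.6300]  H_jac=[-3.8800]  S=[9.8843]  K=[-0.2473]  nu=[-1.7836]  x^+=[-1.4989]  P^+=[0.0255]
step 2: x^-=[-1.4989]  P^-=[0.2955]  H_jac=[-2.9978]  S=[3.0556]  K=[-0.2899]  nu=[0.4233]  x^+=[-1.6216]  P^+=[0.0387]
step 3: x^-=[-1.6216]  P^-=[0.3087]  H_jac=[-3.2432]  S=[3.6469]  K=[-0.2745]  nu=[-1.9796]  x^+=[-1.0782]  P^+=[0.0339]

x_post = [-1.0782]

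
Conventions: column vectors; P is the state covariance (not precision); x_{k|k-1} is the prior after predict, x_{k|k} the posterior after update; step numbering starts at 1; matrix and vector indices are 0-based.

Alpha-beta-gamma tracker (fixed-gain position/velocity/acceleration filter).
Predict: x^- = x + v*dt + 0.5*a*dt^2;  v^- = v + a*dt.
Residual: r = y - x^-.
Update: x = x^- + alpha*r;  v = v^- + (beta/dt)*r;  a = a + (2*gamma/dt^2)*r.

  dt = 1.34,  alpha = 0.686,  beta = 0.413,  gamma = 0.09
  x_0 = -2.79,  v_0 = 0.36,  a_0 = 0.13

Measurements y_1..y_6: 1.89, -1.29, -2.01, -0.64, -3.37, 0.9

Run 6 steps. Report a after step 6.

step 1: x_pred=-2.1909  r=4.0809  x^+=0.6086  v^+=1.7920  a^+=0.5391
step 2: x_pred=3.4938  r=-4.7838  x^+=0.2121  v^+=1.0399  a^+=0.0595
step 3: x_pred=1.6591  r=-3.6691  x^+=-0.8579  v^+=-0.0111  a^+=-0.3083
step 4: x_pred=-1.1496  r=0.5096  x^+=-0.8000  v^+=-0.2672  a^+=-0.2572
step 5: x_pred=-1.3889  r=-1.9811  x^+=-2.7479  v^+=-1.2224  a^+=-0.4558
step 6: x_pred=-4.7951  r=5.6951  x^+=-0.8883  v^+=-0.0778  a^+=0.1151

a_post = 0.1151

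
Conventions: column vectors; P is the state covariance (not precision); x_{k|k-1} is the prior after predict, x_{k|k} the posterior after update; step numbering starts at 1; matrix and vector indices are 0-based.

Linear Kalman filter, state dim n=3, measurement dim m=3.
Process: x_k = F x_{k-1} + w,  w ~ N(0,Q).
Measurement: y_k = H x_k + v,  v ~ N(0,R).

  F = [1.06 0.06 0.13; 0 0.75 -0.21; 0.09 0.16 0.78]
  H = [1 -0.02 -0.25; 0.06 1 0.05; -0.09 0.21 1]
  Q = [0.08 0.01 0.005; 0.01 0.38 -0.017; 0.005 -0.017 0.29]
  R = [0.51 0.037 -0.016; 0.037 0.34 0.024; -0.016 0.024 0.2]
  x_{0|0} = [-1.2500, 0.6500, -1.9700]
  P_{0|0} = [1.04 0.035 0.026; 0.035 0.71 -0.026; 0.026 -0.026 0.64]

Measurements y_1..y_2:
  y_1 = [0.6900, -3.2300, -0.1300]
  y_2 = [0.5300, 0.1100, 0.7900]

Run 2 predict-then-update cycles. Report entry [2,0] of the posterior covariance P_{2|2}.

step 1: x^-=[-1.5421, 0.9012, -1.5451]  P^-=[1.2731 0.0443 0.2021; 0.0443 0.8158 -0.0491; 0.2021 -0.0491 0.7041]  S=[1.7242 0.1519 -0.0905; 0.1519 1.1638 0.1818; -0.0905 0.1818 0.8918]  K=[0.7191 -0.0102 0.1836; -0.0399 0.7089 -0.0160; 0.0691 -0.1343 0.7920]  nu=[1.8638, -3.9614, 1.0871]  x^+=[0.0381, -1.9989, -0.0234]  P^+=[0.3781 0.0019 0.0586; 0.0019 0.2408 -0.0360; 0.0586 -0.0360 0.1669]
step 2: x^-=[-0.0826, -1.4942, -0.3347]  P^-=[0.5244 0.0017 0.1073; 0.0017 0.5342 -0.0362; 0.1073 -0.0362 0.4001]  S=[1.0055 0.0674 -0.0527; 0.0674 0.8743 0.1226; -0.0527 0.1226 0.5933]  K=[0.5037 -0.0157 0.1500; -0.0411 0.6125 -0.0024; 0.0506 -0.1093 0.6723]  nu=[0.4991, 1.6259, 1.4310]  x^+=[0.3578, -0.5223, 0.4749]  P^+=[0.2653 -0.0013 0.0457; -0.0013 0.2082 -0.0290; 0.0457 -0.0290 0.1412]

P_post[2,0] = 0.0457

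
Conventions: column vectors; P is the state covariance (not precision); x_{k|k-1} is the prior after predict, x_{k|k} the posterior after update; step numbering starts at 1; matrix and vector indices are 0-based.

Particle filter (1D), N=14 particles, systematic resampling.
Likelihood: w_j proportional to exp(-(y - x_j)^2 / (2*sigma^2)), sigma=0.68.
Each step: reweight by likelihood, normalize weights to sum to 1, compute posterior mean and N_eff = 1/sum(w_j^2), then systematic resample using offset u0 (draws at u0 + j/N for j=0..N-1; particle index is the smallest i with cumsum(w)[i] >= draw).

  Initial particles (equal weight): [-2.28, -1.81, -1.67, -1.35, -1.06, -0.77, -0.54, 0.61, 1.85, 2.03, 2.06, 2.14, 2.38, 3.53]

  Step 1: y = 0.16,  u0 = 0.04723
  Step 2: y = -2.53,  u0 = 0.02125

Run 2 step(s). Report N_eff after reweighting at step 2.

N_eff = 3.1915

step 1: w=[0.0007, 0.0068, 0.0120, 0.0383, 0.0901, 0.1767, 0.2651, 0.3618, 0.0205, 0.0103, 0.0091, 0.0065, 0.0022, 0.0000]  mean=-0.1431  Neff=4.1186  idx=[3, 4, 5, 5, 6, 6, 6, 6, 7, 7, 7, 7, 7, 9]
step 2: w=[0.4996, 0.2176, 0.0790, 0.0790, 0.0311, 0.0311, 0.0311, 0.0311, 0.0001, 0.0001, 0.0001, 0.0001, 0.0001, 0.0000]  mean=-1.0939  Neff=3.1915  idx=[0, 0, 0, 0, 0, 0, 0, 1, 1, 1, 2, 3, 4, 6]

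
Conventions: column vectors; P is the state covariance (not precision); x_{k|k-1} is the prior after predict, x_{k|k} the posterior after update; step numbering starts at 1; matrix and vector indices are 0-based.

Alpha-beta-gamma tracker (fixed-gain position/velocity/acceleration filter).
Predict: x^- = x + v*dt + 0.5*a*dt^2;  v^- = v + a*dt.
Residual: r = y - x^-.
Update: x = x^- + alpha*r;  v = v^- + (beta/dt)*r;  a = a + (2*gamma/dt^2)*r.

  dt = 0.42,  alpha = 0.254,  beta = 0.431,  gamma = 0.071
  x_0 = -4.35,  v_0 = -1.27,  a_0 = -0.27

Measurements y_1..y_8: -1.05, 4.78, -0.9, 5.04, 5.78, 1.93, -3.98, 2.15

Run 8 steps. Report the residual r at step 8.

resid = 8.6632

step 1: x_pred=-4.9072  r=3.8572  x^+=-3.9275  v^+=2.5748  a^+=2.8350
step 2: x_pred=-2.5960  r=7.3760  x^+=-0.7225  v^+=11.3347  a^+=8.7726
step 3: x_pred=4.8118  r=-5.7118  x^+=3.3610  v^+=9.1578  a^+=4.1747
step 4: x_pred=7.5755  r=-2.5355  x^+=6.9315  v^+=8.3092  a^+=2.1336
step 5: x_pred=10.6096  r=-4.8296  x^+=9.3828  v^+=4.2493  a^+=-1.7541
step 6: x_pred=11.0128  r=-9.0828  x^+=8.7058  v^+=-5.8081  a^+=-9.0657
step 7: x_pred=5.4668  r=-9.4468  x^+=3.0673  v^+=-19.3099  a^+=-16.6703
step 8: x_pred=-6.5132  r=8.6632  x^+=-4.3127  v^+=-17.4214  a^+=-9.6965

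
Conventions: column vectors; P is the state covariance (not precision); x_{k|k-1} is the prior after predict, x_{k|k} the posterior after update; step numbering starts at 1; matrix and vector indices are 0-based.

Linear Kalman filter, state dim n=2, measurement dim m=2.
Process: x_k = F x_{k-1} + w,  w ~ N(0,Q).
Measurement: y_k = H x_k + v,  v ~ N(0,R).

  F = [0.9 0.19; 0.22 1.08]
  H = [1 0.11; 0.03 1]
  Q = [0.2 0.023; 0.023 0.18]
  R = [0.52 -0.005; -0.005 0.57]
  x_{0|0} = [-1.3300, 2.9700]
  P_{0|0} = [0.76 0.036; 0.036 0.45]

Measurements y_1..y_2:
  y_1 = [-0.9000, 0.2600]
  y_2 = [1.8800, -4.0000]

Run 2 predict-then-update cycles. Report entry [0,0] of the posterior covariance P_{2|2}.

P_post[0,0] = 0.2333

step 1: x^-=[-0.6327, 2.9150]  P^-=[0.8442 0.3023; 0.3023 0.7588]  S=[1.4398 0.4071; 0.4071 1.3477]  K=[0.5911 0.0645; 0.1168 0.5345]  nu=[-0.5879, -2.6360]  x^+=[-1.1504, 1.4375]  P^+=[0.3043 0.0247; 0.0247 0.3033]
step 2: x^-=[-0.7622, 1.2994]  P^-=[0.4659 0.1705; 0.1705 0.5603]  S=[1.0302 0.2417; 0.2417 1.1409]  K=[0.4551 0.0653; 0.1148 0.4712]  nu=[2.4993, -5.2765]  x^+=[0.0307, -0.9001]  P^+=[0.2333 0.0280; 0.0280 0.2672]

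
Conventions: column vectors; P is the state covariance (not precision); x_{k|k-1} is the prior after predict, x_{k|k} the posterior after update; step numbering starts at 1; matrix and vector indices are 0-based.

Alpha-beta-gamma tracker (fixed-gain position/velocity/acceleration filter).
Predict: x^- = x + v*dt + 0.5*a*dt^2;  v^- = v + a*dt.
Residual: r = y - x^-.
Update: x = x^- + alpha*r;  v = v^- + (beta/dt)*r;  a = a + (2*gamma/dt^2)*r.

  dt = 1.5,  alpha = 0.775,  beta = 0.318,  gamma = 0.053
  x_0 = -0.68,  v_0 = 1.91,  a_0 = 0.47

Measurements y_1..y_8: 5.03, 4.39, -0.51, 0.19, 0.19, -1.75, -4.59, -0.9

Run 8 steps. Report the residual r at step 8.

step 1: x_pred=2.7137  r=2.3163  x^+=4.5088  v^+=3.1060  a^+=0.5791
step 2: x_pred=9.8194  r=-5.4294  x^+=5.6116  v^+=2.8237  a^+=0.3233
step 3: x_pred=10.2109  r=-10.7209  x^+=1.9022  v^+=1.0359  a^+=-0.1817
step 4: x_pred=3.2515  r=-3.0615  x^+=0.8788  v^+=0.1142  a^+=-0.3260
step 5: x_pred=0.6834  r=-0.4934  x^+=0.3010  v^+=-0.4794  a^+=-0.3492
step 6: x_pred=-0.8109  r=-0.9391  x^+=-1.5387  v^+=-1.2023  a^+=-0.3935
step 7: x_pred=-3.7848  r=-0.8052  x^+=-4.4088  v^+=-1.9632  a^+=-0.4314
step 8: x_pred=-7.8389  r=6.9389  x^+=-2.4613  v^+=-1.1392  a^+=-0.1045

resid = 6.9389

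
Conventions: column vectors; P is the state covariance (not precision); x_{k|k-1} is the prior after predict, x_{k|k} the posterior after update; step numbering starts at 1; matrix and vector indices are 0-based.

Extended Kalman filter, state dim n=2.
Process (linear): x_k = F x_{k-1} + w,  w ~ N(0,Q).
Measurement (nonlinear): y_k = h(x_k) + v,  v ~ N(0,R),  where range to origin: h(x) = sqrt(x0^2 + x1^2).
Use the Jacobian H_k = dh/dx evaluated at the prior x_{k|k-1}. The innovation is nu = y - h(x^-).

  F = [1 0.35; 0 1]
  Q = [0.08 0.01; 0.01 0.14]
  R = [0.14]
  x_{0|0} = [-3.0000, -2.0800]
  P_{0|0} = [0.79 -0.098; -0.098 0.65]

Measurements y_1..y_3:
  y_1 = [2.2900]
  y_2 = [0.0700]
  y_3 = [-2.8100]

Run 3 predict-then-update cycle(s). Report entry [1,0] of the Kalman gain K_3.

step 1: x^-=[-3.7280, -2.0800]  P^-=[0.8810 0.1395; 0.1395 0.7900]  H_jac=[-0.8733 -0.4872]  S=[1.1181]  K=[-0.7489; -0.4532]  nu=[-1.9790]  x^+=[-2.2460, -1.1831]  P^+=[0.2540 -0.2400; -0.2400 0.5603]
step 2: x^-=[-2.6601, -1.1831]  P^-=[0.2346 -0.0339; -0.0339 0.7003]  H_jac=[-0.9137 -0.4064]  S=[0.4264]  K=[-0.4705; -0.5949]  nu=[-2.8413]  x^+=[-1.3233, 0.5073]  P^+=[0.1402 -0.1532; -0.1532 0.5494]
step 3: x^-=[-1.1457, 0.5073]  P^-=[0.1803 0.0491; 0.0491 0.6894]  H_jac=[-0.9144 0.4049]  S=[0.3674]  K=[-0.3946; 0.6376]  nu=[-4.0630]  x^+=[0.4576, -2.0831]  P^+=[0.1231 0.1415; 0.1415 0.5401]

K[1,0] = 0.6376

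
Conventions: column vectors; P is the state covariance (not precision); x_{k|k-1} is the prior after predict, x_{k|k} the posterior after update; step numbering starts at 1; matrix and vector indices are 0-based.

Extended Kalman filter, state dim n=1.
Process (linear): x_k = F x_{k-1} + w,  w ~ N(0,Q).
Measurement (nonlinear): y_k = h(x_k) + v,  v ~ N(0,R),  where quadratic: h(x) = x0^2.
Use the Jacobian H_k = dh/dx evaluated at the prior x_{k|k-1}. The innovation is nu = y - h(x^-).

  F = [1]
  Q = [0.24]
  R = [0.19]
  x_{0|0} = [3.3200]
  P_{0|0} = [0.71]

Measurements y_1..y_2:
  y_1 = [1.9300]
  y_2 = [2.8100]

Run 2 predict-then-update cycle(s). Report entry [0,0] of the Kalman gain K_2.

step 1: x^-=[3.3200]  P^-=[0.9500]  H_jac=[6.6400]  S=[42.0751]  K=[0.1499]  nu=[-9.0924]  x^+=[1.9568]  P^+=[0.0043]
step 2: x^-=[1.9568]  P^-=[0.2443]  H_jac=[3.9137]  S=[3.9318]  K=[0.2432]  nu=[-1.0192]  x^+=[1.7090]  P^+=[0.0118]

K[0,0] = 0.2432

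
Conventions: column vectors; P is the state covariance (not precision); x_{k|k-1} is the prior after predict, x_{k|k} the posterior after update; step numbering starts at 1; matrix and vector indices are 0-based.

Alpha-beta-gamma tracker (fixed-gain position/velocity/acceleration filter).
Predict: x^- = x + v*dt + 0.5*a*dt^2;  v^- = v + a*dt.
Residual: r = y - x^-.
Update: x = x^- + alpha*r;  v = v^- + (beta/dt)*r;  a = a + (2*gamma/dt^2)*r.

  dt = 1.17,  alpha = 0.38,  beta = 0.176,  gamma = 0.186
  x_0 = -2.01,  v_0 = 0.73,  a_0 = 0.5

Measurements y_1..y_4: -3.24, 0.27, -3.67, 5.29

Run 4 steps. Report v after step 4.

step 1: x_pred=-0.8137  r=-2.4263  x^+=-1.7357  v^+=0.9500  a^+=-0.1594
step 2: x_pred=-0.7332  r=1.0032  x^+=-0.3520  v^+=0.9145  a^+=0.1133
step 3: x_pred=0.7955  r=-4.4655  x^+=-0.9014  v^+=0.3753  a^+=-1.1002
step 4: x_pred=-1.2154  r=6.5054  x^+=1.2567  v^+=0.0666  a^+=0.6676

v_post = 0.0666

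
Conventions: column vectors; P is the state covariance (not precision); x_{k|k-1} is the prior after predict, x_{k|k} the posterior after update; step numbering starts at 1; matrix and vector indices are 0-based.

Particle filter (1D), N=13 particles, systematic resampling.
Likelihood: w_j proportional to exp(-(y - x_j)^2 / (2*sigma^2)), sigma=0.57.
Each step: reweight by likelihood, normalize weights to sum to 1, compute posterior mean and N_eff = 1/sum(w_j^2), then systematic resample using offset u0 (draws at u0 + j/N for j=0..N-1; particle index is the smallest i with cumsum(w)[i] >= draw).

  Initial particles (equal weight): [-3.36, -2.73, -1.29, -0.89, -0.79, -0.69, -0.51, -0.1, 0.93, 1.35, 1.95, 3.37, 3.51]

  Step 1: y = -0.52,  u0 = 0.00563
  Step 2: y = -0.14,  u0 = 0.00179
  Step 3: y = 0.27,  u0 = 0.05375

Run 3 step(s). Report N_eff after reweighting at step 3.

step 1: w=[0.0000, 0.0001, 0.0825, 0.1664, 0.1836, 0.1965, 0.2054, 0.1566, 0.0081, 0.0009, 0.0000, 0.0000, 0.0000]  mean=-0.6470  Neff=5.7622  idx=[2, 2, 3, 3, 4, 4, 5, 5, 5, 6, 6, 7, 7]
step 2: w=[0.0171, 0.0171, 0.0550, 0.0550, 0.0683, 0.0683, 0.0821, 0.0821, 0.0821, 0.1060, 0.1060, 0.1305, 0.1305]  mean=-0.5541  Neff=10.7882  idx=[0, 2, 4, 5, 6, 7, 8, 9, 9, 10, 11, 11, 12]
step 3: w=[0.0049, 0.0261, 0.0367, 0.0367, 0.0501, 0.0501, 0.0501, 0.0811, 0.0811, 0.0811, 0.1675, 0.1675, 0.1675]  mean=-0.3653  Neff=8.7151  idx=[2, 4, 6, 7, 8, 9, 10, 10, 11, 11, 11, 12, 12]

N_eff = 8.7151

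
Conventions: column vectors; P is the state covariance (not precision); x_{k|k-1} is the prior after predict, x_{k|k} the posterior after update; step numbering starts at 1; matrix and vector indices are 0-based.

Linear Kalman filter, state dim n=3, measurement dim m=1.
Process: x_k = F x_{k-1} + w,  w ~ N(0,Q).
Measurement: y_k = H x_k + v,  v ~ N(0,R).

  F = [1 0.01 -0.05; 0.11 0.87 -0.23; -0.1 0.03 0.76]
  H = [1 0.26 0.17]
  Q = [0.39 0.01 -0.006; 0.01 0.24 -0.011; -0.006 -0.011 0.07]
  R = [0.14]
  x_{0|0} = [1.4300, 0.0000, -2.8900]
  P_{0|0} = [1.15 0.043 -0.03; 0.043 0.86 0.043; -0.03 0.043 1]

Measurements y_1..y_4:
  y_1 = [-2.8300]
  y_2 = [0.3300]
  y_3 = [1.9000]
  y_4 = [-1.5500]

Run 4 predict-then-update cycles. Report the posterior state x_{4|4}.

step 1: x^-=[1.5745, 0.8220, -2.3394]  P^-=[1.5464 0.1980 -0.1802; 0.1980 0.9503 -0.1547; -0.1802 -0.1547 0.6661]  S=[1.7979]  K=[0.8717; 0.2329; -0.0596]  nu=[-4.2205]  x^+=[-2.1045, -0.1611, -2.0879]  P^+=[0.1802 -0.1670 -0.0868; -0.1670 0.8527 -0.1297; -0.0868 -0.1297 0.6598]
step 2: x^-=[-2.0017, 0.1085, -1.3812]  P^-=[0.5774 -0.0743 -0.1209; -0.0743 0.9468 -0.1862; -0.1209 -0.1862 0.4619]  S=[0.6986]  K=[0.7695; 0.2007; -0.1299]  nu=[2.5383]  x^+=[-0.0485, 0.6180, -1.7109]  P^+=[0.1638 -0.1822 -0.0510; -0.1822 0.9187 -0.1680; -0.0510 -0.1680 0.4501]
step 3: x^-=[0.0432, 0.9258, -1.2769]  P^-=[0.5566 -0.0978 -0.0846; -0.0978 0.9961 -0.1676; -0.0846 -0.1676 0.3337]  S=[0.6792]  K=[0.7610; 0.1953; -0.1051]  nu=[1.8332]  x^+=[1.4381, 1.2839, -1.4696]  P^+=[0.1634 -0.1988 -0.0302; -0.1988 0.9702 -0.1537; -0.0302 -0.1537 0.3261]
step 4: x^-=[1.5245, 1.6132, -1.2222]  P^-=[0.5535 -0.1188 -0.0643; -0.1188 1.0185 -0.1316; -0.0643 -0.1316 0.2597]  S=[0.6745]  K=[0.7585; 0.1832; -0.0805]  nu=[-3.2861]  x^+=[-0.9681, 1.0111, -0.9575]  P^+=[0.1654 -0.2126 -0.0230; -0.2126 0.9959 -0.1216; -0.0230 -0.1216 0.2553]

x_post = [-0.9681, 1.0111, -0.9575]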